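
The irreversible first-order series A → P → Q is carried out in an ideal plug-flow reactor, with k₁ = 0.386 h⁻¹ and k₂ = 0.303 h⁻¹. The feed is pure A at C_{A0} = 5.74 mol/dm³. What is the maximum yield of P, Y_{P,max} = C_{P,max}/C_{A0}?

For a first-order series the maximum intermediate yield is C_{P,max}/C_{A0} = (k₁/k₂)^[k₂/(k₂−k₁)].
= (0.386/0.303)^(0.303/(0.303−0.386)) = (1.274)^(-3.651) = 0.4132.

0.413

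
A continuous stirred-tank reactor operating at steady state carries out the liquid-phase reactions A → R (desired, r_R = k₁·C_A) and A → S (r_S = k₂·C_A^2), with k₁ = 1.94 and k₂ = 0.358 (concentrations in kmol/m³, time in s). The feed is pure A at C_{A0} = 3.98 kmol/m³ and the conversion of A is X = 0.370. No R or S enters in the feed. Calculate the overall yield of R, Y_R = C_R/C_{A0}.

Exit C_A = C_{A0}(1−X) = 3.98×0.630 = 2.507 kmol/m³.
In a CSTR the entire volume is at exit conditions, so r_R = 1.94×2.507 = 4.864 and r_S = 0.358×2.507^2 = 2.251.
Fraction of consumed A going to R: r_R/(r_R+r_S) = 0.6837.
C_R = 0.6837·C_{A0}·X = 0.6837×3.98×0.370 = 1.01 kmol/m³; Y_R = C_R/C_{A0} = 0.253.

0.253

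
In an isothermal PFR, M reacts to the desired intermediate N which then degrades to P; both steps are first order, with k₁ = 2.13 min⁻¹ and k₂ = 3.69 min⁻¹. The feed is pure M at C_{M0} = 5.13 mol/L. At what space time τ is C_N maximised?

For first-order series the maximum of C_N occurs at τ_opt = ln(k₂/k₁)/(k₂−k₁).
= ln(3.69/2.13)/(3.69−2.13) = ln(1.732)/1.560 = 0.5495/1.560 = 0.352 min.

0.352 min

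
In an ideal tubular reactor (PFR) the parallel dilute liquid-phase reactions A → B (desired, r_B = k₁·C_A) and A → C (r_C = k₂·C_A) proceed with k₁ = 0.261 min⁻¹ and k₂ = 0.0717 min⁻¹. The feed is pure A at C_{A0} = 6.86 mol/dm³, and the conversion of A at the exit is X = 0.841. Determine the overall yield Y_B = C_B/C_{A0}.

C_A = C_{A0}(1−X) = 1.091 mol/dm³.
Both paths are first order in A, so the instantaneous fraction to B is constant: dC_B/d(−C_A) = k₁/(k₁+k₂) = 0.7845.
C_B = 0.7845·(C_{A0}−C_A) = 0.7845×5.769 = 4.53 mol/dm³.
Y_B = C_B/C_{A0} = 4.526/6.86 = 0.660.

0.660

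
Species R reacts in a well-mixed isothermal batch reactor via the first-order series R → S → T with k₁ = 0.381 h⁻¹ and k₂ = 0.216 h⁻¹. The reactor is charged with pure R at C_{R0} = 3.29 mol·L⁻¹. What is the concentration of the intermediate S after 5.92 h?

Solving the coupled first-order balances gives C_S(t) = [k₁/(k₂−k₁)]·C_{R0}·(e^(−k₁t) − e^(−k₂t)).
e^(−k₁t) = e^(−0.381×5.92) = e^(−2.256) = 0.1048; e^(−k₂t) = e^(−1.279) = 0.2784.
C_S = 0.381×3.29/(0.216−0.381) × (0.1048−0.2784) = (-7.597)×(-0.1736) = 1.319 mol·L⁻¹.

1.32 mol·L⁻¹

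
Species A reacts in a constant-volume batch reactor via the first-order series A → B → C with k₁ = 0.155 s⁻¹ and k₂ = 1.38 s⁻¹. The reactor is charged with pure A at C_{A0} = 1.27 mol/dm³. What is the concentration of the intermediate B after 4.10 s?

0.0846 mol/dm³

Solving the coupled first-order balances gives C_B(t) = [k₁/(k₂−k₁)]·C_{A0}·(e^(−k₁t) − e^(−k₂t)).
e^(−k₁t) = e^(−0.155×4.10) = e^(−0.6355) = 0.5297; e^(−k₂t) = e^(−5.658) = 0.003489.
C_B = 0.155×1.27/(1.38−0.155) × (0.5297−0.003489) = 0.1607×0.5262 = 0.08455 mol/dm³.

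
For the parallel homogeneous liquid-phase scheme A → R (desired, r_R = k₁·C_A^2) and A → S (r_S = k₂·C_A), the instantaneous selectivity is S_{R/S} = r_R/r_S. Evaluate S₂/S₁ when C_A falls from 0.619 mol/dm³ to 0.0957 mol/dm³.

0.155

S_{R/S} = (k₁/k₂)·C_A, so S₂/S₁ = (C_{A,2}/C_{A,1}).
= 0.0957/0.619 = 0.155.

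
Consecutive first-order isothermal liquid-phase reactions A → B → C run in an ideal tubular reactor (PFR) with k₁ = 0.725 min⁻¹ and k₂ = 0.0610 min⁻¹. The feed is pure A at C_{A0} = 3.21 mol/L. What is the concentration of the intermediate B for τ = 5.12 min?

Solving the coupled first-order balances gives C_B(τ) = [k₁/(k₂−k₁)]·C_{A0}·(e^(−k₁τ) − e^(−k₂τ)).
e^(−k₁τ) = e^(−0.725×5.12) = e^(−3.712) = 0.02443; e^(−k₂τ) = e^(−0.3123) = 0.7317.
C_B = 0.725×3.21/(0.0610−0.725) × (0.02443−0.7317) = (-3.505)×(-0.7073) = 2.479 mol/L.

2.48 mol/L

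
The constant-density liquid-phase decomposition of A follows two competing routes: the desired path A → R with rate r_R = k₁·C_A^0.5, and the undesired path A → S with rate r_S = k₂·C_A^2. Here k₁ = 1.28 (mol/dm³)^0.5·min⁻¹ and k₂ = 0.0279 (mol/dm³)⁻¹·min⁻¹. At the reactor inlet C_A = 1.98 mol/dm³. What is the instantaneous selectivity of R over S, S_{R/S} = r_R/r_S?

16.5

S_{R/S} = r_R/r_S = (k₁·C_A^0.5)/(k₂·C_A^2) = (k₁/k₂)·C_A^-1.5.
= (1.28×1.980^0.5) / (0.0279×1.980^2) = 1.801/0.1094 = 16.5.
The undesired path is higher order in A, so low C_A (CSTR or dilute feed) favours R.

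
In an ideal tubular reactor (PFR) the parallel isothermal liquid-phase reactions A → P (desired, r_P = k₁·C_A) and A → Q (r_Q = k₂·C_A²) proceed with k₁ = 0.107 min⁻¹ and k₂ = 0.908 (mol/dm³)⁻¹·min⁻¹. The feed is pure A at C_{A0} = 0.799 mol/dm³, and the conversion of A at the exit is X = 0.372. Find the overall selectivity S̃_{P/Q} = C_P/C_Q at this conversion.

C_A = C_{A0}(1−X) = 0.5018 mol/dm³.
Along a PFR/batch, dC_P/dC_A = −r_P/(r_P+r_Q) = −k₁/(k₁+k₂·C_A).
Integrating from C_{A0} to C_A: C_P = (0.107/0.908)·ln[(0.107+0.908·0.799)/(0.107+0.908·0.502)] = 0.1178·ln(0.8325/0.5626) = 0.04617 mol/dm³.
C_Q = (C_{A0}−C_A)−C_P = 0.2511 mol/dm³; S̃_{P/Q} = 0.04617/0.2511 = 0.184.

0.184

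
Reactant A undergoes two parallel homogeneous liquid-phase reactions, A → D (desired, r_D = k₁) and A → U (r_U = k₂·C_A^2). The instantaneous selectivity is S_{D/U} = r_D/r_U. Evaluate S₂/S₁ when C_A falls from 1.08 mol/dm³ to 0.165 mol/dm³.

S_{D/U} = (k₁/k₂)·C_A^-2, so S₂/S₁ = (C_{A,2}/C_{A,1})^-2.
= (0.165/1.08)^(-2) = (0.1528)^(-2) = 42.8.
Selectivity toward D rises as C_A falls — low-concentration operation is favoured.

42.8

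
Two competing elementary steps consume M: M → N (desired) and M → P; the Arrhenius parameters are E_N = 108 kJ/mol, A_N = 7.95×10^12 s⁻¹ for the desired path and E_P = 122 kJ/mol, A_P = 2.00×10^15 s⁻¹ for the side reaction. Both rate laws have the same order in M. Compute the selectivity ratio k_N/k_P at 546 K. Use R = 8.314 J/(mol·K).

0.0868

With equal orders, S_{N/P} = k_N/k_P = (A_N/A_P)·exp[(E_P−E_N)/(RT)].
(E_P−E_N)/(RT) = (122−108)×10³/(8.314×546) = 14000/4539 = 3.084.
k_N/k_P = (7.95×10^12/2.00×10^15)·exp(3.084) = 0.003975 × 21.85 = 0.0868.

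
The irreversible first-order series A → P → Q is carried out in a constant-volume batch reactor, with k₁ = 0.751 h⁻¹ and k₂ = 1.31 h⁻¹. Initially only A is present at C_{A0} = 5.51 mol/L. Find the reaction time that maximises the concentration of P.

0.995 h

The intermediate peaks when r₁ = r₂, i.e. k₁e^(−k₁t) = k₂e^(−k₂t), giving t_opt = ln(k₂/k₁)/(k₂−k₁).
= ln(1.31/0.751)/(1.31−0.751) = ln(1.744)/0.5590 = 0.5564/0.5590 = 0.995 h.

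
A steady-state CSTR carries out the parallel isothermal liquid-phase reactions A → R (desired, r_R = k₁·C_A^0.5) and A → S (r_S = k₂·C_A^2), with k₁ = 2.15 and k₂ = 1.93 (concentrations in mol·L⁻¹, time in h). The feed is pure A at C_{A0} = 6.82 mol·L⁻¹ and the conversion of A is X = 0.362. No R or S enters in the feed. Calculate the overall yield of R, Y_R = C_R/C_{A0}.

0.0396

Exit C_A = C_{A0}(1−X) = 6.82×0.638 = 4.351 mol·L⁻¹.
Rates in a CSTR are evaluated at the outlet concentration: r_R = 2.15×4.351^0.5 = 4.485, r_S = 1.93×4.351^2 = 36.54.
Fraction of consumed A going to R: r_R/(r_R+r_S) = 0.1093.
C_R = 0.1093·C_{A0}·X = 0.1093×6.82×0.362 = 0.270 mol·L⁻¹; Y_R = C_R/C_{A0} = 0.0396.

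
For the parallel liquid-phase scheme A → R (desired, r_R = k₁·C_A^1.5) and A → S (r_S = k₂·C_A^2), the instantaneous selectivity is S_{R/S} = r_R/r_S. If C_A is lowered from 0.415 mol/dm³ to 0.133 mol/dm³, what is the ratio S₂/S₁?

1.77

S_{R/S} = (k₁/k₂)·C_A^-0.5, so S₂/S₁ = (C_{A,2}/C_{A,1})^-0.5.
= (0.133/0.415)^(-0.5) = (0.3205)^(-0.5) = 1.77.
Selectivity toward R rises as C_A falls — low-concentration operation is favoured.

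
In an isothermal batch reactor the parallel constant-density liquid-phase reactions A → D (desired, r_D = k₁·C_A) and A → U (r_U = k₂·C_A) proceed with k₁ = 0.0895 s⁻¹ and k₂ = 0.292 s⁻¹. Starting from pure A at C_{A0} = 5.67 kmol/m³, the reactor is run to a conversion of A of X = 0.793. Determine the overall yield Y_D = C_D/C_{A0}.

0.186

C_A = C_{A0}(1−X) = 1.174 kmol/m³.
Both paths are first order in A, so the instantaneous fraction to D is constant: dC_D/d(−C_A) = k₁/(k₁+k₂) = 0.2346.
C_D = 0.2346·(C_{A0}−C_A) = 0.2346×4.496 = 1.05 kmol/m³.
Y_D = C_D/C_{A0} = 1.055/5.67 = 0.186.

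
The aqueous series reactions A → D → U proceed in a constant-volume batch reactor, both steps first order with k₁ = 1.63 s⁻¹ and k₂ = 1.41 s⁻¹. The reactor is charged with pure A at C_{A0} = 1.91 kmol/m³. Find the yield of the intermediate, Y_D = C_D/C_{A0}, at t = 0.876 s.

0.378

The intermediate concentration in a first-order A→B→C sequence is C_D = k₁C_{A0}(e^(−k₁t) − e^(−k₂t))/(k₂−k₁).
e^(−k₁t) = e^(−1.63×0.876) = e^(−1.428) = 0.2398; e^(−k₂t) = e^(−1.235) = 0.2908.
C_D = 1.63×1.91/(1.41−1.63) × (0.2398−0.2908) = (-14.15)×(-0.05097) = 0.7213 kmol/m³.
Y_D = C_D/C_{A0} = 0.7213/1.91 = 0.378.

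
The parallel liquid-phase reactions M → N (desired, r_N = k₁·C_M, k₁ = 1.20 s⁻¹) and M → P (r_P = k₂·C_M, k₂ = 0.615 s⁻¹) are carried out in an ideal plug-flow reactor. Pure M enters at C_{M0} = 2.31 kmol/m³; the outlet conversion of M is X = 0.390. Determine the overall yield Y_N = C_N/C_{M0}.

0.258

C_M = C_{M0}(1−X) = 1.409 kmol/m³.
Both paths are first order in M, so the instantaneous fraction to N is constant: dC_N/d(−C_M) = k₁/(k₁+k₂) = 0.6612.
C_N = 0.6612·(C_{M0}−C_M) = 0.6612×0.9009 = 0.596 kmol/m³.
Y_N = C_N/C_{M0} = 0.5956/2.31 = 0.258.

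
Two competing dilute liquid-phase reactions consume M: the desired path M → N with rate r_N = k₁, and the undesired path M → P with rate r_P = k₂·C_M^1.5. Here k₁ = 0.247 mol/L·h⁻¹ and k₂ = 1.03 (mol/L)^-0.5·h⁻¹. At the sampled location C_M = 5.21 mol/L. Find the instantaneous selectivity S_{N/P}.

S_{N/P} = r_N/r_P = (k₁)/(k₂·C_M^1.5) = (k₁/k₂)·C_M^-1.5.
= (0.247) / (1.03×5.210^1.5) = 0.2470/12.25 = 0.0202.
The undesired path is higher order in M, so low C_M (CSTR or dilute feed) favours N.

0.0202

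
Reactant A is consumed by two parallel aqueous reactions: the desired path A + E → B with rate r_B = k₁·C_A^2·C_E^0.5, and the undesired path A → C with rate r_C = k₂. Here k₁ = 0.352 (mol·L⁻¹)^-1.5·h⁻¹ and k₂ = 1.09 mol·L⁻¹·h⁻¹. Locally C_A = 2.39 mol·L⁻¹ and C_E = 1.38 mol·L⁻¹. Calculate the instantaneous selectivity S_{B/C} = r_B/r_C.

S_{B/C} = r_B/r_C = (k₁·C_A^2·C_E^0.5)/(k₂) = (k₁/k₂)·C_A^2·C_E^0.5.
= (0.352×2.390^2×1.380^0.5) / (1.09) = 2.362/1.090 = 2.17.
Since the desired path is higher order in A, keeping C_A high (PFR or concentrated feed) favours B.

2.17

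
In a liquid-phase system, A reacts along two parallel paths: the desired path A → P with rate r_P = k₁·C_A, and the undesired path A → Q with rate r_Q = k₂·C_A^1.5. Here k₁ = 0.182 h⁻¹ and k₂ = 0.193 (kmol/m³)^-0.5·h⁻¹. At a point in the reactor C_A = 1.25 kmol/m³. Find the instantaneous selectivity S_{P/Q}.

0.843

S_{P/Q} = r_P/r_Q = (k₁·C_A)/(k₂·C_A^1.5) = (k₁/k₂)·C_A^-0.5.
= (0.182×1.250) / (0.193×1.250^1.5) = 0.2275/0.2697 = 0.843.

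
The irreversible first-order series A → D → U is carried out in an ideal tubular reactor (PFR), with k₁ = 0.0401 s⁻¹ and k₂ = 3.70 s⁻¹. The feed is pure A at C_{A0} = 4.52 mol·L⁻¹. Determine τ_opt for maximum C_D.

1.24 s

Setting dC_D/dτ = 0 gives τ_opt = ln(k₂/k₁)/(k₂−k₁).
= ln(3.70/0.0401)/(3.70−0.0401) = ln(92.27)/3.660 = 4.525/3.660 = 1.24 s.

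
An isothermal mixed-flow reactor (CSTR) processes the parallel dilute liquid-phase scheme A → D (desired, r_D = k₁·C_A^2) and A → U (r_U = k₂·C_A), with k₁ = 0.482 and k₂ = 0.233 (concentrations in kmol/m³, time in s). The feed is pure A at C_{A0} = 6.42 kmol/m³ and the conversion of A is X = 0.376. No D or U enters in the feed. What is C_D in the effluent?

Exit C_A = C_{A0}(1−X) = 6.42×0.624 = 4.006 kmol/m³.
In a CSTR the entire volume is at exit conditions, so r_D = 0.482×4.006^2 = 7.735 and r_U = 0.233×4.006 = 0.9334.
Fraction of consumed A going to D: r_D/(r_D+r_U) = 0.8923.
C_D = 0.8923·C_{A0}·X = 0.8923×6.42×0.376 = 2.15 kmol/m³.

2.15 kmol/m³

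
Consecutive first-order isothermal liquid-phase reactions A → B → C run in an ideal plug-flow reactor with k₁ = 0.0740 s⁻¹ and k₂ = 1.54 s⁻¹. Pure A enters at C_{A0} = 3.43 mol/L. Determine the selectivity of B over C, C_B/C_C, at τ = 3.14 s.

The intermediate concentration in a first-order A→B→C sequence is C_B = k₁C_{A0}(e^(−k₁τ) − e^(−k₂τ))/(k₂−k₁).
e^(−k₁τ) = e^(−0.0740×3.14) = e^(−0.2324) = 0.7927; e^(−k₂τ) = e^(−4.836) = 0.007942.
C_B = 0.0740×3.43/(1.54−0.0740) × (0.7927−0.007942) = 0.1731×0.7847 = 0.1359 mol/L.
C_A = C_{A0}e^(−k₁τ) = 2.719 mol/L, so C_C = C_{A0}−C_A−C_B = 0.5753 mol/L; C_B/C_C = 0.236.

0.236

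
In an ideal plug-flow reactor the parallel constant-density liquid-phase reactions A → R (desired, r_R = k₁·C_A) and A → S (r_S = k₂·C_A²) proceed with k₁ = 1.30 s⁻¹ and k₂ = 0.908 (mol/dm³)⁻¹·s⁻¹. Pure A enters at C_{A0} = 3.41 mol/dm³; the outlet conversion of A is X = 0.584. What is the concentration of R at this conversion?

C_A = C_{A0}(1−X) = 1.419 mol/dm³.
Along a PFR/batch, dC_R/dC_A = −r_R/(r_R+r_S) = −k₁/(k₁+k₂·C_A).
Integrating from C_{A0} to C_A: C_R = (1.30/0.908)·ln[(1.30+0.908·3.41)/(1.30+0.908·1.42)] = 1.432·ln(4.396/2.588) = 0.7586 mol/dm³.

0.759 mol/dm³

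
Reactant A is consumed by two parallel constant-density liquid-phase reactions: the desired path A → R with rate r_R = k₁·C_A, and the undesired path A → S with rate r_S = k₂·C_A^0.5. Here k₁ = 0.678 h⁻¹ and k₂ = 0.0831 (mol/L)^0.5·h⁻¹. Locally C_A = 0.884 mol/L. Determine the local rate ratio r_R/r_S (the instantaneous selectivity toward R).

7.67

S_{R/S} = r_R/r_S = (k₁·C_A)/(k₂·C_A^0.5) = (k₁/k₂)·C_A^0.5.
= (0.678×0.8840) / (0.0831×0.8840^0.5) = 0.5994/0.07813 = 7.67.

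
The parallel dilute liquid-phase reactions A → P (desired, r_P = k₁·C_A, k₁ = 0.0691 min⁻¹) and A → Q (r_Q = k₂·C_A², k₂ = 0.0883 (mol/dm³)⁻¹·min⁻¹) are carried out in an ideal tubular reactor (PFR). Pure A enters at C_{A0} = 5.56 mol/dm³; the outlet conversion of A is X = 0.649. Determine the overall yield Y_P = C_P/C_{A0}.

0.118

C_A = C_{A0}(1−X) = 1.952 mol/dm³.
Along a PFR/batch, dC_P/dC_A = −r_P/(r_P+r_Q) = −k₁/(k₁+k₂·C_A).
Integrating from C_{A0} to C_A: C_P = (0.0691/0.0883)·ln[(0.0691+0.0883·5.56)/(0.0691+0.0883·1.95)] = 0.7826·ln(0.5600/0.2414) = 0.6585 mol/dm³.
Y_P = C_P/C_{A0} = 0.6585/5.56 = 0.118.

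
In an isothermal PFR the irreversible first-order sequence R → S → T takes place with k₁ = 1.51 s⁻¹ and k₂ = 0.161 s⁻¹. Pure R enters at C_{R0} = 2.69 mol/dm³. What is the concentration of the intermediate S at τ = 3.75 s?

1.64 mol/dm³

Solving the coupled first-order balances gives C_S(τ) = [k₁/(k₂−k₁)]·C_{R0}·(e^(−k₁τ) − e^(−k₂τ)).
e^(−k₁τ) = e^(−1.51×3.75) = e^(−5.662) = 0.003474; e^(−k₂τ) = e^(−0.6038) = 0.5468.
C_S = 1.51×2.69/(0.161−1.51) × (0.003474−0.5468) = (-3.011)×(-0.5433) = 1.636 mol/dm³.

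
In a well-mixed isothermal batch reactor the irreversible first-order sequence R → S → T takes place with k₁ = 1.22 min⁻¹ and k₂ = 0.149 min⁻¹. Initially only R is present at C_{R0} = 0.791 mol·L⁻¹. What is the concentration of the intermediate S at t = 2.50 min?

0.578 mol·L⁻¹

Solving the coupled first-order balances gives C_S(t) = [k₁/(k₂−k₁)]·C_{R0}·(e^(−k₁t) − e^(−k₂t)).
e^(−k₁t) = e^(−1.22×2.50) = e^(−3.050) = 0.04736; e^(−k₂t) = e^(−0.3725) = 0.6890.
C_S = 1.22×0.791/(0.149−1.22) × (0.04736−0.6890) = (-0.9010)×(-0.6417) = 0.5782 mol·L⁻¹.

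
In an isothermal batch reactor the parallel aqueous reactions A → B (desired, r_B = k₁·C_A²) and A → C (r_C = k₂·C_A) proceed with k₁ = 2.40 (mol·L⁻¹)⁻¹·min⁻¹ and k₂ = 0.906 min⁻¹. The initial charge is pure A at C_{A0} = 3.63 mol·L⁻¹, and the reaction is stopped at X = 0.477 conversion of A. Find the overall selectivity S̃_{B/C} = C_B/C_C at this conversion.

C_A = C_{A0}(1−X) = 1.898 mol·L⁻¹.
Along a PFR/batch, dC_C/dC_A = −r_C/(r_B+r_C) = −k₂/(k₂+k₁·C_A).
Integrating from C_{A0} to C_A: C_C = (0.906/2.40)·ln[(0.906+2.40·3.63)/(0.906+2.40·1.90)] = 0.3775·ln(9.618/5.462) = 0.2136 mol·L⁻¹.
Then C_B = (C_{A0}−C_A) − C_C = 1.732 − 0.2136 = 1.518 mol·L⁻¹.
S̃_{B/C} = C_B/C_C = 1.518/0.2136 = 7.11.

7.11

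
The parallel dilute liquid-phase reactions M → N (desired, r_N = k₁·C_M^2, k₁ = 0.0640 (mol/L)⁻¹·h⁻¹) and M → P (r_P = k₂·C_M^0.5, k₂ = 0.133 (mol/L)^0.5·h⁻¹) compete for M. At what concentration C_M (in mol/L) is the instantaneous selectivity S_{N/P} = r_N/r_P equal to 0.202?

0.561 mol/L

S_{N/P} = (k₁/k₂)·C_M^1.5 ⇒ C_M = (S·k₂/k₁)^(1/1.5).
= (0.202×0.133/0.0640)^(0.6667) = (0.4198)^(0.6667) = 0.561 mol/L.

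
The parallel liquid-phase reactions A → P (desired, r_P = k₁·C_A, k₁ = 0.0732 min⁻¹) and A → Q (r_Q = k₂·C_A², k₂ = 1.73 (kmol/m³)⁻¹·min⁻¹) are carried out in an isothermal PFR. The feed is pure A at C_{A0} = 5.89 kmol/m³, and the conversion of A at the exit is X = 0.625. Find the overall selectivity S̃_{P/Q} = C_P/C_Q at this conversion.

C_A = C_{A0}(1−X) = 2.209 kmol/m³.
Along a PFR/batch, dC_P/dC_A = −r_P/(r_P+r_Q) = −k₁/(k₁+k₂·C_A).
Integrating from C_{A0} to C_A: C_P = (0.0732/1.73)·ln[(0.0732+1.73·5.89)/(0.0732+1.73·2.21)] = 0.04231·ln(10.26/3.894) = 0.04100 kmol/m³.
C_Q = (C_{A0}−C_A)−C_P = 3.640 kmol/m³; S̃_{P/Q} = 0.04100/3.640 = 0.0113.

0.0113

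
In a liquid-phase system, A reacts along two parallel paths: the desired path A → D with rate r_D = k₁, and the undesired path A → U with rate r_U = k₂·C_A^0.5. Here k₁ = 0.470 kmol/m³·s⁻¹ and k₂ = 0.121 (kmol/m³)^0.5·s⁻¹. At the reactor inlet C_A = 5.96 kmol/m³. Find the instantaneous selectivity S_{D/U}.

1.59

S_{D/U} = r_D/r_U = (k₁)/(k₂·C_A^0.5) = (k₁/k₂)·C_A^-0.5.
= (0.470) / (0.121×5.960^0.5) = 0.4700/0.2954 = 1.59.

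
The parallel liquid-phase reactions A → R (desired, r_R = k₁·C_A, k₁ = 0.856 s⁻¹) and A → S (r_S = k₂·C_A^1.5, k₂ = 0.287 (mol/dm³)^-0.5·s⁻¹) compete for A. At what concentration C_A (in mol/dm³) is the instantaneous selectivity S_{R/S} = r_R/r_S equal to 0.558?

S_{R/S} = (k₁/k₂)·C_A^-0.5 ⇒ C_A = (S·k₂/k₁)^(-2).
= (0.558×0.287/0.856)^(-2) = (0.1871)^(-2) = 28.6 mol/dm³.

28.6 mol/dm³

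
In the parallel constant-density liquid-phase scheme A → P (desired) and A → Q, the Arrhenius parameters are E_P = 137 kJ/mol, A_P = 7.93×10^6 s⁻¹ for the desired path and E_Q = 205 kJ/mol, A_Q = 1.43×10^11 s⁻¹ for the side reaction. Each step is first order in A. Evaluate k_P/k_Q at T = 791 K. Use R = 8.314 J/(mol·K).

Since both paths have the same order in A, the concentration cancels and S_{P/Q} = k_P/k_Q = (A_P/A_Q)·exp[(E_Q−E_P)/(RT)].
(E_Q−E_P)/(RT) = (205−137)×10³/(8.314×791) = 68000/6576 = 10.34.
k_P/k_Q = (7.93×10^6/1.43×10^11)·exp(10.34) = 5.545×10^-5 × 30947 = 1.72.
Since E_P < E_Q, lowering the temperature improves selectivity toward P.

1.72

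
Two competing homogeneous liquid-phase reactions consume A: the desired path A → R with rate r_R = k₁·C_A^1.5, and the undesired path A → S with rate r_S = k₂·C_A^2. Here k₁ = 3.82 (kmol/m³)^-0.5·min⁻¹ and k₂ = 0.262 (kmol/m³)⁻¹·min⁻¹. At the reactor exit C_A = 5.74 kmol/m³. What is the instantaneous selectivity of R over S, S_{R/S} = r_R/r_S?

6.09

S_{R/S} = r_R/r_S = (k₁·C_A^1.5)/(k₂·C_A^2) = (k₁/k₂)·C_A^-0.5.
= (3.82×5.740^1.5) / (0.262×5.740^2) = 52.53/8.632 = 6.09.
The undesired path is higher order in A, so low C_A (CSTR or dilute feed) favours R.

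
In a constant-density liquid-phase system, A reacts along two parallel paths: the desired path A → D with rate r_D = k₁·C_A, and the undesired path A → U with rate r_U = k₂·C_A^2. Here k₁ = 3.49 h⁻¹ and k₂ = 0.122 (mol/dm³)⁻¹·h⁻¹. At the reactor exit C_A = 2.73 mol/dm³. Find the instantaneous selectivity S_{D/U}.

10.5

S_{D/U} = r_D/r_U = (k₁·C_A)/(k₂·C_A^2) = (k₁/k₂)·C_A⁻¹.
= (3.49×2.730) / (0.122×2.730^2) = 9.528/0.9093 = 10.5.
The undesired path is higher order in A, so low C_A (CSTR or dilute feed) favours D.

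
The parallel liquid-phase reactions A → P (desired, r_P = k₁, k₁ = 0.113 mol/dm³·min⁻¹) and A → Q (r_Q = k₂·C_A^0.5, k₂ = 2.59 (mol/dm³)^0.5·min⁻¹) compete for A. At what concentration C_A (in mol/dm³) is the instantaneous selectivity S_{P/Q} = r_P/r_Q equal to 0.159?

S_{P/Q} = (k₁/k₂)·C_A^-0.5 ⇒ C_A = (S·k₂/k₁)^(-2).
= (0.159×2.59/0.113)^(-2) = (3.644)^(-2) = 0.0753 mol/dm³.

0.0753 mol/dm³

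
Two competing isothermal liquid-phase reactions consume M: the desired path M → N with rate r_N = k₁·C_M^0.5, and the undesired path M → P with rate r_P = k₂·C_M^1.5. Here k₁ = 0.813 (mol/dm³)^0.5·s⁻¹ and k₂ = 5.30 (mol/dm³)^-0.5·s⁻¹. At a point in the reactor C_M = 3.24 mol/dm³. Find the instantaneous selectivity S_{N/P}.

S_{N/P} = r_N/r_P = (k₁·C_M^0.5)/(k₂·C_M^1.5) = (k₁/k₂)·C_M⁻¹.
= (0.813×3.240^0.5) / (5.30×3.240^1.5) = 1.463/30.91 = 0.0473.

0.0473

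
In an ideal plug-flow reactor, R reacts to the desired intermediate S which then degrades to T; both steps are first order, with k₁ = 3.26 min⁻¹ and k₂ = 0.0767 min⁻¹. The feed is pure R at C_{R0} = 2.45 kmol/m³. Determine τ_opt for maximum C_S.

For first-order series the maximum of C_S occurs at τ_opt = ln(k₂/k₁)/(k₂−k₁).
= ln(0.0767/3.26)/(0.0767−3.26) = ln(0.02353)/-3.183 = -3.750/-3.183 = 1.18 min.

1.18 min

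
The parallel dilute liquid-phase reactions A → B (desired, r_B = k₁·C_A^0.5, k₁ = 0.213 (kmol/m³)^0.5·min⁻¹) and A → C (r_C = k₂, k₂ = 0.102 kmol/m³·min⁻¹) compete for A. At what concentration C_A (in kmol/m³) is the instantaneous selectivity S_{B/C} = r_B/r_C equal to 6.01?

8.28 kmol/m³

S_{B/C} = (k₁/k₂)·C_A^0.5 ⇒ C_A = (S·k₂/k₁)^(2).
= (6.01×0.102/0.213)^(2) = (2.878)^(2) = 8.28 kmol/m³.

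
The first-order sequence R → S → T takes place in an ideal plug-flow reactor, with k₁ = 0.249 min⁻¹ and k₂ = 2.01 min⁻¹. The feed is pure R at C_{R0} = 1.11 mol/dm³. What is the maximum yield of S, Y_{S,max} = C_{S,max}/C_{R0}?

For a first-order series the maximum intermediate yield is C_{S,max}/C_{R0} = (k₁/k₂)^[k₂/(k₂−k₁)].
= (0.249/2.01)^(2.01/(2.01−0.249)) = (0.1239)^(1.141) = 0.09221.

0.0922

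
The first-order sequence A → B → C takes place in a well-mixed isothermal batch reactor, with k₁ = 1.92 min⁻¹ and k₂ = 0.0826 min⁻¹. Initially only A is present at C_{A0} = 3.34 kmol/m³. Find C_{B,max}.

Evaluating C_B at t_opt = ln(k₂/k₁)/(k₂−k₁) gives C_{B,max}/C_{A0} = (k₁/k₂)^[k₂/(k₂−k₁)].
= (1.92/0.0826)^(0.0826/(0.0826−1.92)) = (23.24)^(-0.04495) = 0.8681.
C_{B,max} = 0.8681×3.34 = 2.90 kmol/m³.

2.90 kmol/m³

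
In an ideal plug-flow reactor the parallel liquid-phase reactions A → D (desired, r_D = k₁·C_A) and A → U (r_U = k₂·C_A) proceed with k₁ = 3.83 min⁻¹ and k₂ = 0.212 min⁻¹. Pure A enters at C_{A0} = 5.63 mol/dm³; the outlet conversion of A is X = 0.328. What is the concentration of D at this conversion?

1.75 mol/dm³

C_A = C_{A0}(1−X) = 3.783 mol/dm³.
Both paths are first order in A, so the instantaneous fraction to D is constant: dC_D/d(−C_A) = k₁/(k₁+k₂) = 0.9476.
C_D = 0.9476·(C_{A0}−C_A) = 0.9476×1.847 = 1.75 mol/dm³.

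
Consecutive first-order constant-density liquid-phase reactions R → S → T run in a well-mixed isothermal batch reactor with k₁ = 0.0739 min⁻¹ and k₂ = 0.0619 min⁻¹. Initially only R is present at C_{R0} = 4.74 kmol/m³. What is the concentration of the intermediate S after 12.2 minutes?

For first-order series with pure R initially, C_S(t) = k₁C_{R0}/(k₂−k₁)·(e^(−k₁t) − e^(−k₂t)).
e^(−k₁t) = e^(−0.0739×12.2) = e^(−0.9016) = 0.4059; e^(−k₂t) = e^(−0.7552) = 0.4699.
C_S = 0.0739×4.74/(0.0619−0.0739) × (0.4059−0.4699) = (-29.19)×(-0.06400) = 1.868 kmol/m³.

1.87 kmol/m³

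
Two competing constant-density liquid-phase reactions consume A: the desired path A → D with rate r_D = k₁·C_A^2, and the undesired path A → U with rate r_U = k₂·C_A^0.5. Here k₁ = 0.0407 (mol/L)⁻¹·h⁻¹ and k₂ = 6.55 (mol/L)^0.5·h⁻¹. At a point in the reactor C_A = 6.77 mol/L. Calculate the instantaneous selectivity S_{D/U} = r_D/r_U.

S_{D/U} = r_D/r_U = (k₁·C_A^2)/(k₂·C_A^0.5) = (k₁/k₂)·C_A^1.5.
= (0.0407×6.770^2) / (6.55×6.770^0.5) = 1.865/17.04 = 0.109.

0.109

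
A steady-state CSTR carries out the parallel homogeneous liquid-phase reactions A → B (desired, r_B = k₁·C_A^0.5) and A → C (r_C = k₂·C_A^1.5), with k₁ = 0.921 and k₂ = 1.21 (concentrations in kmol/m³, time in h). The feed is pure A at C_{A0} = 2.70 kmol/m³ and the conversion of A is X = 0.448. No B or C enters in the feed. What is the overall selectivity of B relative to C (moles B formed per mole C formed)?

Exit C_A = C_{A0}(1−X) = 2.70×0.552 = 1.490 kmol/m³.
A CSTR operates uniformly at the exit composition, giving r_B = 1.124 and r_C = 2.202 (each k·C_A^n at C_A = 1.490).
Overall selectivity = C_B/C_C = r_Bτ/(r_Cτ) = r_B/r_C = 0.511.

0.511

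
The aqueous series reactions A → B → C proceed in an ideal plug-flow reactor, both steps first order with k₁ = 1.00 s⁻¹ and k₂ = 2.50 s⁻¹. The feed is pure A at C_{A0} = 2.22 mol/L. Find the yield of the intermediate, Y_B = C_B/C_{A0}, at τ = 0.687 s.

0.216

Solving the coupled first-order balances gives C_B(τ) = [k₁/(k₂−k₁)]·C_{A0}·(e^(−k₁τ) − e^(−k₂τ)).
e^(−k₁τ) = e^(−1.00×0.687) = e^(−0.6870) = 0.5031; e^(−k₂τ) = e^(−1.718) = 0.1795.
C_B = 1.00×2.22/(2.50−1.00) × (0.5031−0.1795) = 1.480×0.3236 = 0.4789 mol/L.
Y_B = C_B/C_{A0} = 0.4789/2.22 = 0.216.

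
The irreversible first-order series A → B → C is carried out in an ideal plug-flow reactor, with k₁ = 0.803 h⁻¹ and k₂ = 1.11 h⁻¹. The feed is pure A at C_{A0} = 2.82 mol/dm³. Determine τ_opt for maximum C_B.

For first-order series the maximum of C_B occurs at τ_opt = ln(k₂/k₁)/(k₂−k₁).
= ln(1.11/0.803)/(1.11−0.803) = ln(1.382)/0.3070 = 0.3238/0.3070 = 1.05 h.

1.05 h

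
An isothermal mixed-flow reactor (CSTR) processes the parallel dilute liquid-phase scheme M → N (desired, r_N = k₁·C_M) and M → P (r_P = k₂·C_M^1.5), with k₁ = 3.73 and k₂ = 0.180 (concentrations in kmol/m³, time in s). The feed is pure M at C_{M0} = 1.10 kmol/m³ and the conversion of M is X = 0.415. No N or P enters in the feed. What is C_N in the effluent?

0.439 kmol/m³

Exit C_M = C_{M0}(1−X) = 1.10×0.585 = 0.6435 kmol/m³.
In a CSTR the entire volume is at exit conditions, so r_N = 3.73×0.6435 = 2.400 and r_P = 0.180×0.6435^1.5 = 0.09292.
Fraction of consumed M going to N: r_N/(r_N+r_P) = 0.9627.
C_N = 0.9627·C_{M0}·X = 0.9627×1.10×0.415 = 0.439 kmol/m³.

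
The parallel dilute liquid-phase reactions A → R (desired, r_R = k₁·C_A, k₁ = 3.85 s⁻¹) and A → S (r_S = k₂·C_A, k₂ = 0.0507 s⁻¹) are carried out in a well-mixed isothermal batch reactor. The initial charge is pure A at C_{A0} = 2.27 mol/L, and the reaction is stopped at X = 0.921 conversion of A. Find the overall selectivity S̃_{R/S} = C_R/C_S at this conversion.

75.9

C_A = C_{A0}(1−X) = 0.1793 mol/L.
Both paths are first order in A, so the instantaneous fraction to R is constant: dC_R/d(−C_A) = k₁/(k₁+k₂) = 0.9870.
C_R = 0.9870·(C_{A0}−C_A) = 0.9870×2.091 = 2.06 mol/L.
C_S = (C_{A0}−C_A)−C_R = 0.02717 mol/L; S̃_{R/S} = 2.063/0.02717 = 75.9.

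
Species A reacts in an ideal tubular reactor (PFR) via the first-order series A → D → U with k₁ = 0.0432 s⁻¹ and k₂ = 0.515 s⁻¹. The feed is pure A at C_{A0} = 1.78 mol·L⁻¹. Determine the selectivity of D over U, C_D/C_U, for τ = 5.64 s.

0.447

For first-order series with pure A initially, C_D(τ) = k₁C_{A0}/(k₂−k₁)·(e^(−k₁τ) − e^(−k₂τ)).
e^(−k₁τ) = e^(−0.0432×5.64) = e^(−0.2436) = 0.7838; e^(−k₂τ) = e^(−2.905) = 0.05477.
C_D = 0.0432×1.78/(0.515−0.0432) × (0.7838−0.05477) = 0.1630×0.7290 = 0.1188 mol·L⁻¹.
C_A = C_{A0}e^(−k₁τ) = 1.395 mol·L⁻¹, so C_U = C_{A0}−C_A−C_D = 0.2661 mol·L⁻¹; C_D/C_U = 0.447.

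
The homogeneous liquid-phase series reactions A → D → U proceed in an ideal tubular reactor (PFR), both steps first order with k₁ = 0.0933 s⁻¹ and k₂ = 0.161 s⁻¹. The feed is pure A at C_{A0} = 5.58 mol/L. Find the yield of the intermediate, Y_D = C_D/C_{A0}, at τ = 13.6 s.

Solving the coupled first-order balances gives C_D(τ) = [k₁/(k₂−k₁)]·C_{A0}·(e^(−k₁τ) − e^(−k₂τ)).
e^(−k₁τ) = e^(−0.0933×13.6) = e^(−1.269) = 0.2811; e^(−k₂τ) = e^(−2.190) = 0.1120.
C_D = 0.0933×5.58/(0.161−0.0933) × (0.2811−0.1120) = 7.690×0.1692 = 1.301 mol/L.
Y_D = C_D/C_{A0} = 1.301/5.58 = 0.233.

0.233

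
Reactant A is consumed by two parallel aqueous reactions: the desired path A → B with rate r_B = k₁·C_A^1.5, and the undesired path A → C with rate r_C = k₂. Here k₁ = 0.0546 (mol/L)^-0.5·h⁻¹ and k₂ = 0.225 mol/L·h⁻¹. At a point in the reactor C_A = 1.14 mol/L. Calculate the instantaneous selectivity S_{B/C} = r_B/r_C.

S_{B/C} = r_B/r_C = (k₁·C_A^1.5)/(k₂) = (k₁/k₂)·C_A^1.5.
= (0.0546×1.140^1.5) / (0.225) = 0.06646/0.2250 = 0.295.

0.295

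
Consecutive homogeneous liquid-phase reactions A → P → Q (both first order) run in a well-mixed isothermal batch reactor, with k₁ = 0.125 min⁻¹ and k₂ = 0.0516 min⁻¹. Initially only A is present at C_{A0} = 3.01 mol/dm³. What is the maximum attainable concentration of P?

1.62 mol/dm³

At the optimum, C_{P,max}/C_{A0} = (k₁/k₂)^[k₂/(k₂−k₁)].
= (0.125/0.0516)^(0.0516/(0.0516−0.125)) = (2.422)^(-0.7030) = 0.5369.
C_{P,max} = 0.5369×3.01 = 1.62 mol/dm³.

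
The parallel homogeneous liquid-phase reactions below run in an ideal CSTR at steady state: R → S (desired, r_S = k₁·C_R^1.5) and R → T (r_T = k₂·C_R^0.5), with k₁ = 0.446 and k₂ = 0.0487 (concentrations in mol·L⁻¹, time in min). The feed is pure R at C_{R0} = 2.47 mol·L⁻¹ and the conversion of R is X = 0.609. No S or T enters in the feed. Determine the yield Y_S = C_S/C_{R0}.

0.547

Exit C_R = C_{R0}(1−X) = 2.47×0.391 = 0.9658 mol·L⁻¹.
Rates in a CSTR are evaluated at the outlet concentration: r_S = 0.446×0.9658^1.5 = 0.4233, r_T = 0.0487×0.9658^0.5 = 0.04786.
Fraction of consumed R going to S: r_S/(r_S+r_T) = 0.8984.
C_S = 0.8984·C_{R0}·X = 0.8984×2.47×0.609 = 1.35 mol·L⁻¹; Y_S = C_S/C_{R0} = 0.547.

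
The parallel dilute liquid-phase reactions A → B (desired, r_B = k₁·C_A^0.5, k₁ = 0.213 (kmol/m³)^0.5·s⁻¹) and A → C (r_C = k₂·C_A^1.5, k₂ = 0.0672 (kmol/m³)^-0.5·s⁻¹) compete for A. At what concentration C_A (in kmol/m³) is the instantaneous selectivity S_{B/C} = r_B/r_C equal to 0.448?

S_{B/C} = (k₁/k₂)·C_A⁻¹ ⇒ C_A = (S·k₂/k₁)^(-1).
= (0.448×0.0672/0.213)^(-1) = (0.1413)^(-1) = 7.08 kmol/m³.

7.08 kmol/m³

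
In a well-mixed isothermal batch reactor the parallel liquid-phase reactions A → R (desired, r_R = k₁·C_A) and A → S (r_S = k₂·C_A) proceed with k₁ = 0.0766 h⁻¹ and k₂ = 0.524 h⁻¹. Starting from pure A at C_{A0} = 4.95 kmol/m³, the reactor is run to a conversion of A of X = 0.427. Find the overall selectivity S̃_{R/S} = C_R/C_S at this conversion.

C_A = C_{A0}(1−X) = 2.836 kmol/m³.
Both paths are first order in A, so the instantaneous fraction to R is constant: dC_R/d(−C_A) = k₁/(k₁+k₂) = 0.1275.
C_R = 0.1275·(C_{A0}−C_A) = 0.1275×2.114 = 0.270 kmol/m³.
C_S = (C_{A0}−C_A)−C_R = 1.844 kmol/m³; S̃_{R/S} = 0.2696/1.844 = 0.146.

0.146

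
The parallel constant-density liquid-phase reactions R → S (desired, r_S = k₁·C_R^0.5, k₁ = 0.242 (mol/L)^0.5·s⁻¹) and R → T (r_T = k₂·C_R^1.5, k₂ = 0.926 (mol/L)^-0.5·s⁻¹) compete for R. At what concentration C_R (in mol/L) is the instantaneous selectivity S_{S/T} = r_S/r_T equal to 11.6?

S_{S/T} = (k₁/k₂)·C_R⁻¹ ⇒ C_R = (S·k₂/k₁)^(-1).
= (11.6×0.926/0.242)^(-1) = (44.39)^(-1) = 0.0225 mol/L.

0.0225 mol/L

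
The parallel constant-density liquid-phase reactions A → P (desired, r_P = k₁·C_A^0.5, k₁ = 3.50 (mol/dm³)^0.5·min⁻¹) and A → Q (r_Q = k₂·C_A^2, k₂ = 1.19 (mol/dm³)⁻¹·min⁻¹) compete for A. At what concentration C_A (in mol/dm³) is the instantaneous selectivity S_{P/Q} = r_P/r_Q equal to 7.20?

S_{P/Q} = (k₁/k₂)·C_A^-1.5 ⇒ C_A = (S·k₂/k₁)^(1/(-1.5)).
= (7.20×1.19/3.50)^(-0.6667) = (2.448)^(-0.6667) = 0.551 mol/dm³.

0.551 mol/dm³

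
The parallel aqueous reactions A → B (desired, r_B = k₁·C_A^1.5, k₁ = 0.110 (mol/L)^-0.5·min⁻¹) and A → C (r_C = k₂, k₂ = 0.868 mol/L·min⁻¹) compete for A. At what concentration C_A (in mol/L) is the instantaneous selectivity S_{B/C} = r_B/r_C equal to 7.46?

S_{B/C} = (k₁/k₂)·C_A^1.5 ⇒ C_A = (S·k₂/k₁)^(1/1.5).
= (7.46×0.868/0.110)^(0.6667) = (58.87)^(0.6667) = 15.1 mol/L.

15.1 mol/L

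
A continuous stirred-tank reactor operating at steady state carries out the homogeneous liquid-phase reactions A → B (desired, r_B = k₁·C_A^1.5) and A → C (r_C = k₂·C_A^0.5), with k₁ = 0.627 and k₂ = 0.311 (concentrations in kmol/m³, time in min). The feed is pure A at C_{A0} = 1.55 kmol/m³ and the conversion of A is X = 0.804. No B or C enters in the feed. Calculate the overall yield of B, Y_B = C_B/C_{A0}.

Exit C_A = C_{A0}(1−X) = 1.55×0.196 = 0.3038 kmol/m³.
In a CSTR the entire volume is at exit conditions, so r_B = 0.627×0.3038^1.5 = 0.1050 and r_C = 0.311×0.3038^0.5 = 0.1714.
Fraction of consumed A going to B: r_B/(r_B+r_C) = 0.3798.
C_B = 0.3798·C_{A0}·X = 0.3798×1.55×0.804 = 0.473 kmol/m³; Y_B = C_B/C_{A0} = 0.305.

0.305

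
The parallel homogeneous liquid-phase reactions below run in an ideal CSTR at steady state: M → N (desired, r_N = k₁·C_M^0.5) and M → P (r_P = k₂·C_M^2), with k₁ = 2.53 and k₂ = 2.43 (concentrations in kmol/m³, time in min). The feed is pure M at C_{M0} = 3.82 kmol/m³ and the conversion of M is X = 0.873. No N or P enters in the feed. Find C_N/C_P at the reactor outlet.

Exit C_M = C_{M0}(1−X) = 3.82×0.127 = 0.4851 kmol/m³.
A CSTR operates uniformly at the exit composition, giving r_N = 1.762 and r_P = 0.5719 (each k·C_M^n at C_M = 0.4851).
Overall selectivity = C_N/C_P = r_Nτ/(r_Pτ) = r_N/r_P = 3.08.

3.08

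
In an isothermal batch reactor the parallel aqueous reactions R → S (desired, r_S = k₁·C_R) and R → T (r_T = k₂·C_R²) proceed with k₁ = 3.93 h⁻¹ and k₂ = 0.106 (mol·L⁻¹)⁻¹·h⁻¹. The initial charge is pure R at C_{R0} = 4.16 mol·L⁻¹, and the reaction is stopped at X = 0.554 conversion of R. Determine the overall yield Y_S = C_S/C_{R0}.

0.513

C_R = C_{R0}(1−X) = 1.855 mol·L⁻¹.
Along a PFR/batch, dC_S/dC_R = −r_S/(r_S+r_T) = −k₁/(k₁+k₂·C_R).
Integrating from C_{R0} to C_R: C_S = (3.93/0.106)·ln[(3.93+0.106·4.16)/(3.93+0.106·1.86)] = 37.08·ln(4.371/4.127) = 2.132 mol·L⁻¹.
Y_S = C_S/C_{R0} = 2.132/4.16 = 0.513.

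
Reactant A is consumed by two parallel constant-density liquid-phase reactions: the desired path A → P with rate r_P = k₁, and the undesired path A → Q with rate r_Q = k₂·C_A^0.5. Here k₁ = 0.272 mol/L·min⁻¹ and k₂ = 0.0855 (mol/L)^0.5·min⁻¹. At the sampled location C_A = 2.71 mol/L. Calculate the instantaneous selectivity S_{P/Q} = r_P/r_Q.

1.93

S_{P/Q} = r_P/r_Q = (k₁)/(k₂·C_A^0.5) = (k₁/k₂)·C_A^-0.5.
= (0.272) / (0.0855×2.710^0.5) = 0.2720/0.1408 = 1.93.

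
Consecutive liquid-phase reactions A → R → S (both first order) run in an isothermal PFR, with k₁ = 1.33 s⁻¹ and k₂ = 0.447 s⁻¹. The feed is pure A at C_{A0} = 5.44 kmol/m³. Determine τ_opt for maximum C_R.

The intermediate peaks when r₁ = r₂, i.e. k₁e^(−k₁τ) = k₂e^(−k₂τ), giving τ_opt = ln(k₂/k₁)/(k₂−k₁).
= ln(0.447/1.33)/(0.447−1.33) = ln(0.3361)/-0.8830 = -1.090/-0.8830 = 1.23 s.

1.23 s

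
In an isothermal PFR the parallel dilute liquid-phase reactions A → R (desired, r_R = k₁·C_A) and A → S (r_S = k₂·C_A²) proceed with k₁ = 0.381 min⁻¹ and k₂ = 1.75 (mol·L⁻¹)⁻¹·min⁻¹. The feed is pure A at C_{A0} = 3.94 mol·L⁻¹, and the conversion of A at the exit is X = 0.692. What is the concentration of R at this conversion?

C_A = C_{A0}(1−X) = 1.214 mol·L⁻¹.
Along a PFR/batch, dC_R/dC_A = −r_R/(r_R+r_S) = −k₁/(k₁+k₂·C_A).
Integrating from C_{A0} to C_A: C_R = (0.381/1.75)·ln[(0.381+1.75·3.94)/(0.381+1.75·1.21)] = 0.2177·ln(7.276/2.505) = 0.2322 mol·L⁻¹.

0.232 mol·L⁻¹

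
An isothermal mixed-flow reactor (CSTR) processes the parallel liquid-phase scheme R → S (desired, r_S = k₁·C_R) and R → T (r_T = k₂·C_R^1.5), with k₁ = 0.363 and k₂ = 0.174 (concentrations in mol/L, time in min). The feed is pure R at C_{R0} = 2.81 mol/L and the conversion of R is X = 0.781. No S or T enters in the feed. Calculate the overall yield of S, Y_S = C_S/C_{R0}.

Exit C_R = C_{R0}(1−X) = 2.81×0.219 = 0.6154 mol/L.
Rates in a CSTR are evaluated at the outlet concentration: r_S = 0.363×0.6154 = 0.2234, r_T = 0.174×0.6154^1.5 = 0.08400.
Fraction of consumed R going to S: r_S/(r_S+r_T) = 0.7267.
C_S = 0.7267·C_{R0}·X = 0.7267×2.81×0.781 = 1.59 mol/L; Y_S = C_S/C_{R0} = 0.568.

0.568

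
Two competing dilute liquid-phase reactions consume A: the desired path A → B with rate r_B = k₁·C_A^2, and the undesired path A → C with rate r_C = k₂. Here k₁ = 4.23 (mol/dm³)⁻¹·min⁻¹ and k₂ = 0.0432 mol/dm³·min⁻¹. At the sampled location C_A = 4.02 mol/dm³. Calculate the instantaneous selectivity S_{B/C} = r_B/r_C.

S_{B/C} = r_B/r_C = (k₁·C_A^2)/(k₂) = (k₁/k₂)·C_A^2.
= (4.23×4.020^2) / (0.0432) = 68.36/0.04320 = 1582.

1582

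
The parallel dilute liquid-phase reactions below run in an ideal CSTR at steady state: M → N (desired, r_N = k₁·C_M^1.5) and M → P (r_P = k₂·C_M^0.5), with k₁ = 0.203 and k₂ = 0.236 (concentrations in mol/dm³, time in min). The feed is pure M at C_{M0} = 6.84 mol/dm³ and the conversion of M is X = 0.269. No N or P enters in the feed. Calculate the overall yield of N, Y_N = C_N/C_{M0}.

0.218

Exit C_M = C_{M0}(1−X) = 6.84×0.731 = 5.000 mol/dm³.
A CSTR operates uniformly at the exit composition, giving r_N = 2.270 and r_P = 0.5277 (each k·C_M^n at C_M = 5.000).
Fraction of consumed M going to N: r_N/(r_N+r_P) = 0.8114.
C_N = 0.8114·C_{M0}·X = 0.8114×6.84×0.269 = 1.49 mol/dm³; Y_N = C_N/C_{M0} = 0.218.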